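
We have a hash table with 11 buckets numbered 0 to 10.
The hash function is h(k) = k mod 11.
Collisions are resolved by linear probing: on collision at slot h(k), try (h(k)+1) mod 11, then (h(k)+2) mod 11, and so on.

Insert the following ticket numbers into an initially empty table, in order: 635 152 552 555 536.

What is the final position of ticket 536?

10

635 hashes to 8; slot 8 is free -> place at 8.
152 hashes to 9; slot 9 is free -> place at 9.
552 hashes to 2; slot 2 is free -> place at 2.
555 hashes to 5; slot 5 is free -> place at 5.
536 hashes to 8; 8,9 taken -> place at 10.
Table: [∅, ∅, 552, ∅, ∅, 555, ∅, ∅, 635, 152, 536]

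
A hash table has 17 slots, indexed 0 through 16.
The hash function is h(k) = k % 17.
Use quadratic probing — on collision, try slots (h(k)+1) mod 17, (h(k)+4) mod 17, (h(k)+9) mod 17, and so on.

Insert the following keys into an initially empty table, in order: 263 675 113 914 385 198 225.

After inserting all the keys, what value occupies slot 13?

Insert 263: h=8, slot 8 empty → index 8.
Insert 675: h=12, slot 12 empty → index 12.
Insert 113: h=11, slot 11 empty → index 11.
Insert 914: h=13, slot 13 empty → index 13.
Insert 385: h=11, slots 11,12 occupied → index 15.
Insert 198: h=11, slots 11,12,15 occupied → index 3.
Insert 225: h=4, slot 4 empty → index 4.
Table: [_, _, _, 198, 225, _, _, _, 263, _, _, 113, 675, 914, _, 385, _]

914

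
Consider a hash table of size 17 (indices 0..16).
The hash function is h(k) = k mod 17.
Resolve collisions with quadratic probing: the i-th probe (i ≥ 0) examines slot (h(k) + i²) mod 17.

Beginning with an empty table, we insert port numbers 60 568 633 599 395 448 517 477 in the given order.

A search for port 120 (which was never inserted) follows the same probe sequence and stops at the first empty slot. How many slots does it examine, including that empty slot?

2

Insert 60: h=9, slot 9 empty -> index 9.
Insert 568: h=7, slot 7 empty -> index 7.
Insert 633: h=4, slot 4 empty -> index 4.
Insert 599: h=4, slot 4 occupied -> index 5.
Insert 395: h=4, slots 4,5 occupied -> index 8.
Insert 448: h=6, slot 6 empty -> index 6.
Insert 517: h=7, slots 7,8 occupied -> index 11.
Insert 477: h=1, slot 1 empty -> index 1.
Table: [-, 477, -, -, 633, 599, 448, 568, 395, 60, -, 517, -, -, -, -, -]
Lookup 120: h=1, probe 1,2 → slot 2 empty, not found.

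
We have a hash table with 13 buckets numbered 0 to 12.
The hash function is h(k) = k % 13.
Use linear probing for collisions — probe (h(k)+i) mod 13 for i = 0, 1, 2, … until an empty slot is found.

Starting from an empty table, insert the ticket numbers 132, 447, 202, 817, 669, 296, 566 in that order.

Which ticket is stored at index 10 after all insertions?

296

132: h=2 → slot 2
447: h=5 → slot 5
202: h=7 → slot 7
817: h=11 → slot 11
669: h=6 → slot 6
296: h=10 → slot 10
566: h=7, probe 7,8 → slot 8
Table: [., ., 132, ., ., 447, 669, 202, 566, ., 296, 817, .]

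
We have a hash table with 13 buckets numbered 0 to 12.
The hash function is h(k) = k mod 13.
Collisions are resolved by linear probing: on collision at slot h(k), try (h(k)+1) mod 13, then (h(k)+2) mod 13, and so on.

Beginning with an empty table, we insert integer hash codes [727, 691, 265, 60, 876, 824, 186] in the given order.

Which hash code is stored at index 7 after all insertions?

727: h=12 → slot 12
691: h=2 → slot 2
265: h=5 → slot 5
60: h=8 → slot 8
876: h=5, probe 5,6 → slot 6
824: h=5, probe 5,6,7 → slot 7
186: h=4 → slot 4
Table: [., ., 691, ., 186, 265, 876, 824, 60, ., ., ., 727]

824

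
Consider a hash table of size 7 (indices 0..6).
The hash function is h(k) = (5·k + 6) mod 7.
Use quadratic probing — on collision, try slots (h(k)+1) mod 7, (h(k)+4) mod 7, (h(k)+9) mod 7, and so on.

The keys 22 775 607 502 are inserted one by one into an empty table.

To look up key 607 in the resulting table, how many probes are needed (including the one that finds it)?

22 hashes to 4; slot 4 is free -> place at 4.
775 hashes to 3; slot 3 is free -> place at 3.
607 hashes to 3; 3,4 taken -> place at 0.
502 hashes to 3; 3,4,0 taken -> place at 5.
Table: [607, ∅, ∅, 775, 22, 502, ∅]
Lookup 607: h=3, probe 3,4,0 → found at 0.

3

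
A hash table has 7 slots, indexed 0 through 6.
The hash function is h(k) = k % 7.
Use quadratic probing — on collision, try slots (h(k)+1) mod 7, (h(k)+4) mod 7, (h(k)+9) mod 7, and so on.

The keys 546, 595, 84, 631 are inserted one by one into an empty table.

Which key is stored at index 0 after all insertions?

546

546: h=0 → slot 0
595: h=0, probe 0,1 → slot 1
84: h=0, probe 0,1,4 → slot 4
631: h=1, probe 1,2 → slot 2
Table: [546, 595, 631, ., 84, ., .]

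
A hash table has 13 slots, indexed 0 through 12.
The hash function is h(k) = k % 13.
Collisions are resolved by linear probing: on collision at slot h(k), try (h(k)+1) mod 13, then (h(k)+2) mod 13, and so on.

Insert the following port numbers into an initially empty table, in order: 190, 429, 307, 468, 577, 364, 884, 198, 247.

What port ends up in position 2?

364

190: h=8 => slot 8
429: h=0 => slot 0
307: h=8, probe 8,9 => slot 9
468: h=0, probe 0,1 => slot 1
577: h=5 => slot 5
364: h=0, probe 0,1,2 => slot 2
884: h=0, probe 0,1,2,3 => slot 3
198: h=3, probe 3,4 => slot 4
247: h=0, probe 0,1,2,3,4,5,6 => slot 6
Table: [429, 468, 364, 884, 198, 577, 247, ∅, 190, 307, ∅, ∅, ∅]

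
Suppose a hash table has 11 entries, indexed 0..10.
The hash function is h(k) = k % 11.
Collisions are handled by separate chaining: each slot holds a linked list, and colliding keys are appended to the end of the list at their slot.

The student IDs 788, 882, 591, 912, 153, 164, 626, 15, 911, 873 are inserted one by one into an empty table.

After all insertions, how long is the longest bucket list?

Insert 788: h=7, bucket 7 empty -> new chain.
Insert 882: h=2, bucket 2 empty -> new chain.
Insert 591: h=8, bucket 8 empty -> new chain.
Insert 912: h=10, bucket 10 empty -> new chain.
Insert 153: h=10, bucket 10 nonempty -> append to chain.
Insert 164: h=10, bucket 10 nonempty -> append to chain.
Insert 626: h=10, bucket 10 nonempty -> append to chain.
Insert 15: h=4, bucket 4 empty -> new chain.
Insert 911: h=9, bucket 9 empty -> new chain.
Insert 873: h=4, bucket 4 nonempty -> append to chain.
Final buckets:
0: .
1: .
2: 882
3: .
4: 15 -> 873
5: .
6: .
7: 788
8: 591
9: 911
10: 912 -> 153 -> 164 -> 626

4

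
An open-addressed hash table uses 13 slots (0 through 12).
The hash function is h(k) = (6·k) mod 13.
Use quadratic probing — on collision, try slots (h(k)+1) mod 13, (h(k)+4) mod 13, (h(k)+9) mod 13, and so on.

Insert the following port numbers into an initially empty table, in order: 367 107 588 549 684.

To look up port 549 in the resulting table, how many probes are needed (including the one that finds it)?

4

367 hashes to 5; slot 5 is free => place at 5.
107 hashes to 5; 5 taken => place at 6.
588 hashes to 5; 5,6 taken => place at 9.
549 hashes to 5; 5,6,9 taken => place at 1.
684 hashes to 9; 9 taken => place at 10.
Table: [∅, 549, ∅, ∅, ∅, 367, 107, ∅, ∅, 588, 684, ∅, ∅]
Lookup 549: h=5, probe 5,6,9,1 → found at 1.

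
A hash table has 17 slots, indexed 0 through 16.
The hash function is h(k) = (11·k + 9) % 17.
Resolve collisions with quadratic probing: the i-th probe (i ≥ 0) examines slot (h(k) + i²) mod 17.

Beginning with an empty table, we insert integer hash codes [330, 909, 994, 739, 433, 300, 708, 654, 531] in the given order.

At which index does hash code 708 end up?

330 hashes to 1; slot 1 is free -> place at 1.
909 hashes to 12; slot 12 is free -> place at 12.
994 hashes to 12; 12 taken -> place at 13.
739 hashes to 12; 12,13 taken -> place at 16.
433 hashes to 12; 12,13,16 taken -> place at 4.
300 hashes to 11; slot 11 is free -> place at 11.
708 hashes to 11; 11,12 taken -> place at 15.
654 hashes to 12; 12,13,16,4,11 taken -> place at 3.
531 hashes to 2; slot 2 is free -> place at 2.
Table: [., 330, 531, 654, 433, ., ., ., ., ., ., 300, 909, 994, ., 708, 739]

15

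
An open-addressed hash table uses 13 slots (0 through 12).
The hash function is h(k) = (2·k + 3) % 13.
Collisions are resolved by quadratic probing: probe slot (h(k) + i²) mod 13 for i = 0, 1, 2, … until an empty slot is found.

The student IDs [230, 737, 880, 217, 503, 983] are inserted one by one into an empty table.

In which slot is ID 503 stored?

11

Insert 230: h=8, slot 8 empty → index 8.
Insert 737: h=8, slot 8 occupied → index 9.
Insert 880: h=8, slots 8,9 occupied → index 12.
Insert 217: h=8, slots 8,9,12 occupied → index 4.
Insert 503: h=8, slots 8,9,12,4 occupied → index 11.
Insert 983: h=6, slot 6 empty → index 6.
Table: [—, —, —, —, 217, —, 983, —, 230, 737, —, 503, 880]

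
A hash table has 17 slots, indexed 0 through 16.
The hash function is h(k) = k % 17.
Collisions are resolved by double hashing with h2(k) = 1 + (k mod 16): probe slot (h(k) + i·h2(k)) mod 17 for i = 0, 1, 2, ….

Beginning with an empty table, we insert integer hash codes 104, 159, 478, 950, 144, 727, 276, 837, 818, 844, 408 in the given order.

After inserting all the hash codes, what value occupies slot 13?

104 hashes to 2; slot 2 is free => place at 2.
159 hashes to 6; slot 6 is free => place at 6.
478 hashes to 2, h2=15; 2 taken => place at 0.
950 hashes to 15; slot 15 is free => place at 15.
144 hashes to 8; slot 8 is free => place at 8.
727 hashes to 13; slot 13 is free => place at 13.
276 hashes to 4; slot 4 is free => place at 4.
837 hashes to 4, h2=6; 4 taken => place at 10.
818 hashes to 2, h2=3; 2 taken => place at 5.
844 hashes to 11; slot 11 is free => place at 11.
408 hashes to 0, h2=9; 0 taken => place at 9.
Table: [478, —, 104, —, 276, 818, 159, —, 144, 408, 837, 844, —, 727, —, 950, —]

727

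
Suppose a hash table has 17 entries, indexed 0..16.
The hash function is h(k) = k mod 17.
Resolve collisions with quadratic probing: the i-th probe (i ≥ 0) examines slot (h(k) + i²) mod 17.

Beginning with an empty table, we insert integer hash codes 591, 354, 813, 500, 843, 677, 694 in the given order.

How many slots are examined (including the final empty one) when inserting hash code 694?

4

Insert 591: h=13, slot 13 empty → index 13.
Insert 354: h=14, slot 14 empty → index 14.
Insert 813: h=14, slot 14 occupied → index 15.
Insert 500: h=7, slot 7 empty → index 7.
Insert 843: h=10, slot 10 empty → index 10.
Insert 677: h=14, slots 14,15 occupied → index 1.
Insert 694: h=14, slots 14,15,1 occupied → index 6.
Table: [∅, 677, ∅, ∅, ∅, ∅, 694, 500, ∅, ∅, 843, ∅, ∅, 591, 354, 813, ∅]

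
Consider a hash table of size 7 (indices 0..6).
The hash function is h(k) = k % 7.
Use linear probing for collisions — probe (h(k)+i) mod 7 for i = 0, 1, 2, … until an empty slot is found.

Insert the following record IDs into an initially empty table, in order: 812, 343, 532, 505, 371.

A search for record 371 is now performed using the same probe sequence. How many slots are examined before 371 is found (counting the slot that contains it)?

5

Insert 812: h=0, slot 0 empty -> index 0.
Insert 343: h=0, slot 0 occupied -> index 1.
Insert 532: h=0, slots 0,1 occupied -> index 2.
Insert 505: h=1, slots 1,2 occupied -> index 3.
Insert 371: h=0, slots 0,1,2,3 occupied -> index 4.
Table: [812, 343, 532, 505, 371, —, —]
Lookup 371: h=0, probe 0,1,2,3,4 → found at 4.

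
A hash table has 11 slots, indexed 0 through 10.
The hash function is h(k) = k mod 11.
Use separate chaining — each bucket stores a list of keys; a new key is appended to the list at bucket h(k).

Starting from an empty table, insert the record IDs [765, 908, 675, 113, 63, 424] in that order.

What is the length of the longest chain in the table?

Insert 765: h=6, bucket 6 empty -> new chain.
Insert 908: h=6, bucket 6 nonempty -> append to chain.
Insert 675: h=4, bucket 4 empty -> new chain.
Insert 113: h=3, bucket 3 empty -> new chain.
Insert 63: h=8, bucket 8 empty -> new chain.
Insert 424: h=6, bucket 6 nonempty -> append to chain.
Final buckets:
0: _
1: _
2: _
3: 113
4: 675
5: _
6: 765 -> 908 -> 424
7: _
8: 63
9: _
10: _

3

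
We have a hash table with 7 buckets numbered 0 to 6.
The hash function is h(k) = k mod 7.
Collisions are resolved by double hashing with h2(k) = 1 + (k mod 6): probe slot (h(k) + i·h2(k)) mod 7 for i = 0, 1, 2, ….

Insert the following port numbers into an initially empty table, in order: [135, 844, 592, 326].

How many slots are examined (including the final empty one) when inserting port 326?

3

Insert 135: h=2, slot 2 empty -> index 2.
Insert 844: h=4, slot 4 empty -> index 4.
Insert 592: h=4, h2=5, slots 4,2 occupied -> index 0.
Insert 326: h=4, h2=3, slots 4,0 occupied -> index 3.
Table: [592, ∅, 135, 326, 844, ∅, ∅]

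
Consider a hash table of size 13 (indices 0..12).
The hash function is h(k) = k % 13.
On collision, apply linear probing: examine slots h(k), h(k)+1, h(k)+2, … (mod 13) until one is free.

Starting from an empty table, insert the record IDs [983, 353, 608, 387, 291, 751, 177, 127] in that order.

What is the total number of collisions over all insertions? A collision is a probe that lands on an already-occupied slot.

7

983: h=8 => slot 8
353: h=2 => slot 2
608: h=10 => slot 10
387: h=10, probe 10,11 => slot 11
291: h=5 => slot 5
751: h=10, probe 10,11,12 => slot 12
177: h=8, probe 8,9 => slot 9
127: h=10, probe 10,11,12,0 => slot 0
Table: [127, ., 353, ., ., 291, ., ., 983, 177, 608, 387, 751]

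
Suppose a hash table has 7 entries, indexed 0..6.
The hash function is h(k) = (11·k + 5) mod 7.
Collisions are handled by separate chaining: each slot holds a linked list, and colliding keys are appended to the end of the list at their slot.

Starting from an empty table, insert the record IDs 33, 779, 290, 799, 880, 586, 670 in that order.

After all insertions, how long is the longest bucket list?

4

Insert 33: h=4, bucket 4 empty → new chain.
Insert 779: h=6, bucket 6 empty → new chain.
Insert 290: h=3, bucket 3 empty → new chain.
Insert 799: h=2, bucket 2 empty → new chain.
Insert 880: h=4, bucket 4 nonempty → append to chain.
Insert 586: h=4, bucket 4 nonempty → append to chain.
Insert 670: h=4, bucket 4 nonempty → append to chain.
Final buckets:
0: ∅
1: ∅
2: 799
3: 290
4: 33 -> 880 -> 586 -> 670
5: ∅
6: 779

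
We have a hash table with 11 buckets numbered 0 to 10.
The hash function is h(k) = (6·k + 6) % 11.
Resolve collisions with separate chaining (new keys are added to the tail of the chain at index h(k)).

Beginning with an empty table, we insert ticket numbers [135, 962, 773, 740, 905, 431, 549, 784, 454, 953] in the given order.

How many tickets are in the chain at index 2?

6

Insert 135: h=2, bucket 2 empty -> new chain.
Insert 962: h=3, bucket 3 empty -> new chain.
Insert 773: h=2, bucket 2 nonempty -> append to chain.
Insert 740: h=2, bucket 2 nonempty -> append to chain.
Insert 905: h=2, bucket 2 nonempty -> append to chain.
Insert 431: h=7, bucket 7 empty -> new chain.
Insert 549: h=0, bucket 0 empty -> new chain.
Insert 784: h=2, bucket 2 nonempty -> append to chain.
Insert 454: h=2, bucket 2 nonempty -> append to chain.
Insert 953: h=4, bucket 4 empty -> new chain.
Final buckets:
0: 549
1: ∅
2: 135 -> 773 -> 740 -> 905 -> 784 -> 454
3: 962
4: 953
5: ∅
6: ∅
7: 431
8: ∅
9: ∅
10: ∅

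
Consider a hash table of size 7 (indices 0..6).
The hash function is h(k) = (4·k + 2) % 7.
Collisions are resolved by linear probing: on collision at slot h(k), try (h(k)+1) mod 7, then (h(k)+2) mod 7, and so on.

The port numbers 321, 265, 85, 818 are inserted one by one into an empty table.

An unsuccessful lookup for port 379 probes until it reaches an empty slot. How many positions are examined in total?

4

321 hashes to 5; slot 5 is free => place at 5.
265 hashes to 5; 5 taken => place at 6.
85 hashes to 6; 6 taken => place at 0.
818 hashes to 5; 5,6,0 taken => place at 1.
Table: [85, 818, _, _, _, 321, 265]
Lookup 379: h=6, probe 6,0,1,2 → slot 2 empty, not found.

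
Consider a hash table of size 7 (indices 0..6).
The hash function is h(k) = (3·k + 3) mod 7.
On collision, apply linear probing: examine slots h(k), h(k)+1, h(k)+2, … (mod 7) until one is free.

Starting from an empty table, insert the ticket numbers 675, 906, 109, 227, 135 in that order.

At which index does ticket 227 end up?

0

675 hashes to 5; slot 5 is free -> place at 5.
906 hashes to 5; 5 taken -> place at 6.
109 hashes to 1; slot 1 is free -> place at 1.
227 hashes to 5; 5,6 taken -> place at 0.
135 hashes to 2; slot 2 is free -> place at 2.
Table: [227, 109, 135, _, _, 675, 906]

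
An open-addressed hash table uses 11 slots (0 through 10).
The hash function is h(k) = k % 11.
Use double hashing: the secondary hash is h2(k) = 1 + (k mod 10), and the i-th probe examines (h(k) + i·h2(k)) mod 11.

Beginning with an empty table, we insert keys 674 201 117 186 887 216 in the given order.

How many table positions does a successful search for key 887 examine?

2

674: h=3 => slot 3
201: h=3, h2=2, probe 3,5 => slot 5
117: h=7 => slot 7
186: h=10 => slot 10
887: h=7, h2=8, probe 7,4 => slot 4
216: h=7, h2=7, probe 7,3,10,6 => slot 6
Table: [—, —, —, 674, 887, 201, 216, 117, —, —, 186]
Lookup 887: h=7, h2=8, probe 7,4 → found at 4.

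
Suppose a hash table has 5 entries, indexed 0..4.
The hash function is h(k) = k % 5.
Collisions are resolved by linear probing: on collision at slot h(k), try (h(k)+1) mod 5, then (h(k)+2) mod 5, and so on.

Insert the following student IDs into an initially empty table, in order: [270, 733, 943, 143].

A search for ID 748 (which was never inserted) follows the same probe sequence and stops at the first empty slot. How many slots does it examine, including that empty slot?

270: h=0 => slot 0
733: h=3 => slot 3
943: h=3, probe 3,4 => slot 4
143: h=3, probe 3,4,0,1 => slot 1
Table: [270, 143, ., 733, 943]
Lookup 748: h=3, probe 3,4,0,1,2 → slot 2 empty, not found.

5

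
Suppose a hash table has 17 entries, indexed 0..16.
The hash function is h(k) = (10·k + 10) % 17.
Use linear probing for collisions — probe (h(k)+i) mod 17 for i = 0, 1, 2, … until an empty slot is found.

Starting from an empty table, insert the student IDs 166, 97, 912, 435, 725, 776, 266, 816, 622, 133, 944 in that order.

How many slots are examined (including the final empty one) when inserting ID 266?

Insert 166: h=4, slot 4 empty => index 4.
Insert 97: h=11, slot 11 empty => index 11.
Insert 912: h=1, slot 1 empty => index 1.
Insert 435: h=8, slot 8 empty => index 8.
Insert 725: h=1, slot 1 occupied => index 2.
Insert 776: h=1, slots 1,2 occupied => index 3.
Insert 266: h=1, slots 1,2,3,4 occupied => index 5.
Insert 816: h=10, slot 10 empty => index 10.
Insert 622: h=8, slot 8 occupied => index 9.
Insert 133: h=14, slot 14 empty => index 14.
Insert 944: h=15, slot 15 empty => index 15.
Table: [-, 912, 725, 776, 166, 266, -, -, 435, 622, 816, 97, -, -, 133, 944, -]

5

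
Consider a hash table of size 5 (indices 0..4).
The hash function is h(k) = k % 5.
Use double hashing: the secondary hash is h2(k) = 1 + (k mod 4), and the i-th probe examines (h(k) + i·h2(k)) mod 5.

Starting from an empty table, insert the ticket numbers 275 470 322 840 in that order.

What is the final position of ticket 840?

1

275: h=0 → slot 0
470: h=0, h2=3, probe 0,3 → slot 3
322: h=2 → slot 2
840: h=0, h2=1, probe 0,1 → slot 1
Table: [275, 840, 322, 470, —]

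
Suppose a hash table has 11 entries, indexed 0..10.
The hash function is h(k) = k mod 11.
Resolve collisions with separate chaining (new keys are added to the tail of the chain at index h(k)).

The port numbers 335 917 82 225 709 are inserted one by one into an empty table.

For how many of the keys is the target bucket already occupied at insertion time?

335 → bucket 5
917 → bucket 4
82 → bucket 5 (collision)
225 → bucket 5 (collision)
709 → bucket 5 (collision)
Final buckets:
0: -
1: -
2: -
3: -
4: 917
5: 335 -> 82 -> 225 -> 709
6: -
7: -
8: -
9: -
10: -

3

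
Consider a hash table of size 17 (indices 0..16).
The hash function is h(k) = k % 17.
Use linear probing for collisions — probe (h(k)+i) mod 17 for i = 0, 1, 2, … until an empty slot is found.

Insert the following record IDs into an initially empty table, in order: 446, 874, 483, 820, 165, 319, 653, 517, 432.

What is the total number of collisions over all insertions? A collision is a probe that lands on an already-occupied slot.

446 hashes to 4; slot 4 is free => place at 4.
874 hashes to 7; slot 7 is free => place at 7.
483 hashes to 7; 7 taken => place at 8.
820 hashes to 4; 4 taken => place at 5.
165 hashes to 12; slot 12 is free => place at 12.
319 hashes to 13; slot 13 is free => place at 13.
653 hashes to 7; 7,8 taken => place at 9.
517 hashes to 7; 7,8,9 taken => place at 10.
432 hashes to 7; 7,8,9,10 taken => place at 11.
Table: [—, —, —, —, 446, 820, —, 874, 483, 653, 517, 432, 165, 319, —, —, —]

11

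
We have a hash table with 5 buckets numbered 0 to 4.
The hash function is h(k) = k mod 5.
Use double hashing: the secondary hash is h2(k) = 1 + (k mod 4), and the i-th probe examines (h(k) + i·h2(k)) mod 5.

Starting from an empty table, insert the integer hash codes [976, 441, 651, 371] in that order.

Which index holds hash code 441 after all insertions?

Insert 976: h=1, slot 1 empty => index 1.
Insert 441: h=1, h2=2, slot 1 occupied => index 3.
Insert 651: h=1, h2=4, slot 1 occupied => index 0.
Insert 371: h=1, h2=4, slots 1,0 occupied => index 4.
Table: [651, 976, _, 441, 371]

3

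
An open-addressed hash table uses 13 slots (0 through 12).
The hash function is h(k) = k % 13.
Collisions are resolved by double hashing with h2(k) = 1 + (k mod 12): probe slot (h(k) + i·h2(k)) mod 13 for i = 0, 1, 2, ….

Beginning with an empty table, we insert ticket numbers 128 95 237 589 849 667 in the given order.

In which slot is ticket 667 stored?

Insert 128: h=11, slot 11 empty → index 11.
Insert 95: h=4, slot 4 empty → index 4.
Insert 237: h=3, slot 3 empty → index 3.
Insert 589: h=4, h2=2, slot 4 occupied → index 6.
Insert 849: h=4, h2=10, slot 4 occupied → index 1.
Insert 667: h=4, h2=8, slot 4 occupied → index 12.
Table: [—, 849, —, 237, 95, —, 589, —, —, —, —, 128, 667]

12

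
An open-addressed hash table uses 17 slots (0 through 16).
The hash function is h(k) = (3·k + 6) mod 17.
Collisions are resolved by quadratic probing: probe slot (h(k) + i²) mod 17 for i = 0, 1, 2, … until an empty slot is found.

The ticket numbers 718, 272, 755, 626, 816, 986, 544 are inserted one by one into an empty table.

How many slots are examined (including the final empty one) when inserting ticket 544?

5

Insert 718: h=1, slot 1 empty -> index 1.
Insert 272: h=6, slot 6 empty -> index 6.
Insert 755: h=10, slot 10 empty -> index 10.
Insert 626: h=14, slot 14 empty -> index 14.
Insert 816: h=6, slot 6 occupied -> index 7.
Insert 986: h=6, slots 6,7,10 occupied -> index 15.
Insert 544: h=6, slots 6,7,10,15 occupied -> index 5.
Table: [—, 718, —, —, —, 544, 272, 816, —, —, 755, —, —, —, 626, 986, —]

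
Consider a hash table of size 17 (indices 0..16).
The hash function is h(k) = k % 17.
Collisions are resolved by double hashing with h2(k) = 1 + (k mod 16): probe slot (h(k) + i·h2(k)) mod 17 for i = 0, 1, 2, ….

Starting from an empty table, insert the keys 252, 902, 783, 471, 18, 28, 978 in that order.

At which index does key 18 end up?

Insert 252: h=14, slot 14 empty → index 14.
Insert 902: h=1, slot 1 empty → index 1.
Insert 783: h=1, h2=16, slot 1 occupied → index 0.
Insert 471: h=12, slot 12 empty → index 12.
Insert 18: h=1, h2=3, slot 1 occupied → index 4.
Insert 28: h=11, slot 11 empty → index 11.
Insert 978: h=9, slot 9 empty → index 9.
Table: [783, 902, ∅, ∅, 18, ∅, ∅, ∅, ∅, 978, ∅, 28, 471, ∅, 252, ∅, ∅]

4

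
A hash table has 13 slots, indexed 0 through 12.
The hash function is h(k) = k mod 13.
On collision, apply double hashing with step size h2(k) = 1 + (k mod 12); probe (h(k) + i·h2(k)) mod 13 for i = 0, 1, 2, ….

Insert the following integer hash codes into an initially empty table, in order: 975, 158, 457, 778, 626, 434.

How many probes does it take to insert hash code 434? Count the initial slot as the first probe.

2

Insert 975: h=0, slot 0 empty -> index 0.
Insert 158: h=2, slot 2 empty -> index 2.
Insert 457: h=2, h2=2, slot 2 occupied -> index 4.
Insert 778: h=11, slot 11 empty -> index 11.
Insert 626: h=2, h2=3, slot 2 occupied -> index 5.
Insert 434: h=5, h2=3, slot 5 occupied -> index 8.
Table: [975, -, 158, -, 457, 626, -, -, 434, -, -, 778, -]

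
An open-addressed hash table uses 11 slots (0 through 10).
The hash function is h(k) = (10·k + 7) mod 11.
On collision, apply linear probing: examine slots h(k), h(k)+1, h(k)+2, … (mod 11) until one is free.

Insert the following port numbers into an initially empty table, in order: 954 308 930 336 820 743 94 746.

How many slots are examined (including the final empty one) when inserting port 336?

2

954: h=10 => slot 10
308: h=7 => slot 7
930: h=1 => slot 1
336: h=1, probe 1,2 => slot 2
820: h=1, probe 1,2,3 => slot 3
743: h=1, probe 1,2,3,4 => slot 4
94: h=1, probe 1,2,3,4,5 => slot 5
746: h=9 => slot 9
Table: [∅, 930, 336, 820, 743, 94, ∅, 308, ∅, 746, 954]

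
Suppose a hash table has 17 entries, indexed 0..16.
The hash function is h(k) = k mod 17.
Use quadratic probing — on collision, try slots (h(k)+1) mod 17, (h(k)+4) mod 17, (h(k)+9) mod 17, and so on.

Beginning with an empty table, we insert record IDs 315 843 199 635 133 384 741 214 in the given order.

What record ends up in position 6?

635

Insert 315: h=9, slot 9 empty -> index 9.
Insert 843: h=10, slot 10 empty -> index 10.
Insert 199: h=12, slot 12 empty -> index 12.
Insert 635: h=6, slot 6 empty -> index 6.
Insert 133: h=14, slot 14 empty -> index 14.
Insert 384: h=10, slot 10 occupied -> index 11.
Insert 741: h=10, slots 10,11,14 occupied -> index 2.
Insert 214: h=10, slots 10,11,14,2,9 occupied -> index 1.
Table: [∅, 214, 741, ∅, ∅, ∅, 635, ∅, ∅, 315, 843, 384, 199, ∅, 133, ∅, ∅]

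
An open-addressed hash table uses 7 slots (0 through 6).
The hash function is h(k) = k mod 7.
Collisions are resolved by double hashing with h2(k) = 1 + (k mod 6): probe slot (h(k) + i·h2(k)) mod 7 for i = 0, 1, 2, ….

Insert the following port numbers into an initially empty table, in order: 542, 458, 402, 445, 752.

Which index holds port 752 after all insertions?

542 hashes to 3; slot 3 is free -> place at 3.
458 hashes to 3, h2=3; 3 taken -> place at 6.
402 hashes to 3, h2=1; 3 taken -> place at 4.
445 hashes to 4, h2=2; 4,6 taken -> place at 1.
752 hashes to 3, h2=3; 3,6 taken -> place at 2.
Table: [_, 445, 752, 542, 402, _, 458]

2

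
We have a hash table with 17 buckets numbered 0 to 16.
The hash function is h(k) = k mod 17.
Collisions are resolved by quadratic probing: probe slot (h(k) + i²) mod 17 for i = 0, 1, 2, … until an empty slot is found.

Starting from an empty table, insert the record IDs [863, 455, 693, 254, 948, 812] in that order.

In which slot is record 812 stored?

863: h=13 => slot 13
455: h=13, probe 13,14 => slot 14
693: h=13, probe 13,14,0 => slot 0
254: h=16 => slot 16
948: h=13, probe 13,14,0,5 => slot 5
812: h=13, probe 13,14,0,5,12 => slot 12
Table: [693, -, -, -, -, 948, -, -, -, -, -, -, 812, 863, 455, -, 254]

12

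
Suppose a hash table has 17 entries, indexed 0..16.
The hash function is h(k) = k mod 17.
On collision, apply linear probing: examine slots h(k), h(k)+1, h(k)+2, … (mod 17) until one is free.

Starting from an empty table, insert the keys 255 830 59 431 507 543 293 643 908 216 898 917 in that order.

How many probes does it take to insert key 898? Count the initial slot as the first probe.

6

255 hashes to 0; slot 0 is free => place at 0.
830 hashes to 14; slot 14 is free => place at 14.
59 hashes to 8; slot 8 is free => place at 8.
431 hashes to 6; slot 6 is free => place at 6.
507 hashes to 14; 14 taken => place at 15.
543 hashes to 16; slot 16 is free => place at 16.
293 hashes to 4; slot 4 is free => place at 4.
643 hashes to 14; 14,15,16,0 taken => place at 1.
908 hashes to 7; slot 7 is free => place at 7.
216 hashes to 12; slot 12 is free => place at 12.
898 hashes to 14; 14,15,16,0,1 taken => place at 2.
917 hashes to 16; 16,0,1,2 taken => place at 3.
Table: [255, 643, 898, 917, 293, —, 431, 908, 59, —, —, —, 216, —, 830, 507, 543]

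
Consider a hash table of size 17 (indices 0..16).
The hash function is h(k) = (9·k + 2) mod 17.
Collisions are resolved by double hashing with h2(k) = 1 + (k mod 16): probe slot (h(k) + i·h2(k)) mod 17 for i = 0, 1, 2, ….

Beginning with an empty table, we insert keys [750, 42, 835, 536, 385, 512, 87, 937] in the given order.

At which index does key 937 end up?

Insert 750: h=3, slot 3 empty -> index 3.
Insert 42: h=6, slot 6 empty -> index 6.
Insert 835: h=3, h2=4, slot 3 occupied -> index 7.
Insert 536: h=15, slot 15 empty -> index 15.
Insert 385: h=16, slot 16 empty -> index 16.
Insert 512: h=3, h2=1, slot 3 occupied -> index 4.
Insert 87: h=3, h2=8, slot 3 occupied -> index 11.
Insert 937: h=3, h2=10, slot 3 occupied -> index 13.
Table: [., ., ., 750, 512, ., 42, 835, ., ., ., 87, ., 937, ., 536, 385]

13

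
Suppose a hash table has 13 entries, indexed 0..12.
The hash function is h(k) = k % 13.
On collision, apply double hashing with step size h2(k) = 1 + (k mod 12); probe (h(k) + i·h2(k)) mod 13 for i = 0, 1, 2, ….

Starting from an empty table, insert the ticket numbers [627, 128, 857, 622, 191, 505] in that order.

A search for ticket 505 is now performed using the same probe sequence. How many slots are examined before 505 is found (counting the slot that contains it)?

2

Insert 627: h=3, slot 3 empty → index 3.
Insert 128: h=11, slot 11 empty → index 11.
Insert 857: h=12, slot 12 empty → index 12.
Insert 622: h=11, h2=11, slot 11 occupied → index 9.
Insert 191: h=9, h2=12, slot 9 occupied → index 8.
Insert 505: h=11, h2=2, slot 11 occupied → index 0.
Table: [505, ∅, ∅, 627, ∅, ∅, ∅, ∅, 191, 622, ∅, 128, 857]
Lookup 505: h=11, h2=2, probe 11,0 → found at 0.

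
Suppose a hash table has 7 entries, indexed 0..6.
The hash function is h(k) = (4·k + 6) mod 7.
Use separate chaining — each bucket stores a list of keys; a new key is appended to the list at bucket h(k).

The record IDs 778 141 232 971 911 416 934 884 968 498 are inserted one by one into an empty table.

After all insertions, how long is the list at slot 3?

778 → bucket 3
141 → bucket 3 (collision)
232 → bucket 3 (collision)
971 → bucket 5
911 → bucket 3 (collision)
416 → bucket 4
934 → bucket 4 (collision)
884 → bucket 0
968 → bucket 0 (collision)
498 → bucket 3 (collision)
Final buckets:
0: 884 -> 968
1: —
2: —
3: 778 -> 141 -> 232 -> 911 -> 498
4: 416 -> 934
5: 971
6: —

5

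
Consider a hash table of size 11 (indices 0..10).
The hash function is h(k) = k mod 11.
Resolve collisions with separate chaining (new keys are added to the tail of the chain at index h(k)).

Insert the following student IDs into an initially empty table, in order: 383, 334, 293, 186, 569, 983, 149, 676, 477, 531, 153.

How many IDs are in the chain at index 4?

Insert 383: h=9, bucket 9 empty -> new chain.
Insert 334: h=4, bucket 4 empty -> new chain.
Insert 293: h=7, bucket 7 empty -> new chain.
Insert 186: h=10, bucket 10 empty -> new chain.
Insert 569: h=8, bucket 8 empty -> new chain.
Insert 983: h=4, bucket 4 nonempty -> append to chain.
Insert 149: h=6, bucket 6 empty -> new chain.
Insert 676: h=5, bucket 5 empty -> new chain.
Insert 477: h=4, bucket 4 nonempty -> append to chain.
Insert 531: h=3, bucket 3 empty -> new chain.
Insert 153: h=10, bucket 10 nonempty -> append to chain.
Final buckets:
0: -
1: -
2: -
3: 531
4: 334 -> 983 -> 477
5: 676
6: 149
7: 293
8: 569
9: 383
10: 186 -> 153

3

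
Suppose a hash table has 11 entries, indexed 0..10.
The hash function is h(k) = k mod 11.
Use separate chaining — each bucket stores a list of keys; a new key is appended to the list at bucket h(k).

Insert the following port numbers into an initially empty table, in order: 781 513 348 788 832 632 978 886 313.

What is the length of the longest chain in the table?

781 → bucket 0
513 → bucket 7
348 → bucket 7 (collision)
788 → bucket 7 (collision)
832 → bucket 7 (collision)
632 → bucket 5
978 → bucket 10
886 → bucket 6
313 → bucket 5 (collision)
Final buckets:
0: 781
1: ∅
2: ∅
3: ∅
4: ∅
5: 632 -> 313
6: 886
7: 513 -> 348 -> 788 -> 832
8: ∅
9: ∅
10: 978

4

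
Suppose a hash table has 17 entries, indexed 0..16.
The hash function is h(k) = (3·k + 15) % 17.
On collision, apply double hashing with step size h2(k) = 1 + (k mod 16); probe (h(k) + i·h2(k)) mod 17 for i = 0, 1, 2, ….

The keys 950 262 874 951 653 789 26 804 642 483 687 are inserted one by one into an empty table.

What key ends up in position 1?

804

950 hashes to 9; slot 9 is free => place at 9.
262 hashes to 2; slot 2 is free => place at 2.
874 hashes to 2, h2=11; 2 taken => place at 13.
951 hashes to 12; slot 12 is free => place at 12.
653 hashes to 2, h2=14; 2 taken => place at 16.
789 hashes to 2, h2=6; 2 taken => place at 8.
26 hashes to 8, h2=11; 8,2,13 taken => place at 7.
804 hashes to 13, h2=5; 13 taken => place at 1.
642 hashes to 3; slot 3 is free => place at 3.
483 hashes to 2, h2=4; 2 taken => place at 6.
687 hashes to 2, h2=16; 2,1 taken => place at 0.
Table: [687, 804, 262, 642, _, _, 483, 26, 789, 950, _, _, 951, 874, _, _, 653]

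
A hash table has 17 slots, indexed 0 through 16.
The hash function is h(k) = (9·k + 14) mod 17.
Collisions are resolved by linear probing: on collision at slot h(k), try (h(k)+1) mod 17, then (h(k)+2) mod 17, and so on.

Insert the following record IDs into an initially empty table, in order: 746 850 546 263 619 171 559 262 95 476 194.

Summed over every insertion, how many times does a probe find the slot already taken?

746: h=13 -> slot 13
850: h=14 -> slot 14
546: h=15 -> slot 15
263: h=1 -> slot 1
619: h=9 -> slot 9
171: h=6 -> slot 6
559: h=13, probe 13,14,15,16 -> slot 16
262: h=9, probe 9,10 -> slot 10
95: h=2 -> slot 2
476: h=14, probe 14,15,16,0 -> slot 0
194: h=9, probe 9,10,11 -> slot 11
Table: [476, 263, 95, -, -, -, 171, -, -, 619, 262, 194, -, 746, 850, 546, 559]

9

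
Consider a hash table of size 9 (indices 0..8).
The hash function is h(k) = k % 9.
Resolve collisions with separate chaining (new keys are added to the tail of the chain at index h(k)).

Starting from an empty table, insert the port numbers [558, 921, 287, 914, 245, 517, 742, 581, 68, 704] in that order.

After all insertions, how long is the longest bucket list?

3

558 → bucket 0
921 → bucket 3
287 → bucket 8
914 → bucket 5
245 → bucket 2
517 → bucket 4
742 → bucket 4 (collision)
581 → bucket 5 (collision)
68 → bucket 5 (collision)
704 → bucket 2 (collision)
Final buckets:
0: 558
1: _
2: 245 -> 704
3: 921
4: 517 -> 742
5: 914 -> 581 -> 68
6: _
7: _
8: 287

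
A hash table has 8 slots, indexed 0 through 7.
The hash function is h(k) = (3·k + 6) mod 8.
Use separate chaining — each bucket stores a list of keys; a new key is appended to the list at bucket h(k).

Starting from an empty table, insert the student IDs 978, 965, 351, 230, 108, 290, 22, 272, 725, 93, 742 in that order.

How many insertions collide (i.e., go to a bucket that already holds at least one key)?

5

Insert 978: h=4, bucket 4 empty -> new chain.
Insert 965: h=5, bucket 5 empty -> new chain.
Insert 351: h=3, bucket 3 empty -> new chain.
Insert 230: h=0, bucket 0 empty -> new chain.
Insert 108: h=2, bucket 2 empty -> new chain.
Insert 290: h=4, bucket 4 nonempty -> append to chain.
Insert 22: h=0, bucket 0 nonempty -> append to chain.
Insert 272: h=6, bucket 6 empty -> new chain.
Insert 725: h=5, bucket 5 nonempty -> append to chain.
Insert 93: h=5, bucket 5 nonempty -> append to chain.
Insert 742: h=0, bucket 0 nonempty -> append to chain.
Final buckets:
0: 230 -> 22 -> 742
1: .
2: 108
3: 351
4: 978 -> 290
5: 965 -> 725 -> 93
6: 272
7: .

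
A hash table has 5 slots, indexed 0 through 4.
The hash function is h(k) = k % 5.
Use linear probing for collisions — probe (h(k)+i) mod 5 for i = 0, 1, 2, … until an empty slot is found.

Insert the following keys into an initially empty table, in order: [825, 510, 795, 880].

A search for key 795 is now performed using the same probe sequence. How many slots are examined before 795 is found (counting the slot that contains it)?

3

825: h=0 -> slot 0
510: h=0, probe 0,1 -> slot 1
795: h=0, probe 0,1,2 -> slot 2
880: h=0, probe 0,1,2,3 -> slot 3
Table: [825, 510, 795, 880, ∅]
Lookup 795: h=0, probe 0,1,2 → found at 2.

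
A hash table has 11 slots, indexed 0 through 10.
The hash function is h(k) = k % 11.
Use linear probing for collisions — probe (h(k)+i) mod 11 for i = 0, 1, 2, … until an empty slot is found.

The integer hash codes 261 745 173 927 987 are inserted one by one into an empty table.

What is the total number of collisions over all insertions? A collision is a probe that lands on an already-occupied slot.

6

261: h=8 → slot 8
745: h=8, probe 8,9 → slot 9
173: h=8, probe 8,9,10 → slot 10
927: h=3 → slot 3
987: h=8, probe 8,9,10,0 → slot 0
Table: [987, ., ., 927, ., ., ., ., 261, 745, 173]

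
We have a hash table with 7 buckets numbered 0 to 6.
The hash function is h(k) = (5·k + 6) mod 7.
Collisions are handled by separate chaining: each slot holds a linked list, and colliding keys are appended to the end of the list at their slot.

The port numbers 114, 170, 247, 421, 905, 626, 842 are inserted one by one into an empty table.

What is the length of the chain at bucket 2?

5

Insert 114: h=2, bucket 2 empty → new chain.
Insert 170: h=2, bucket 2 nonempty → append to chain.
Insert 247: h=2, bucket 2 nonempty → append to chain.
Insert 421: h=4, bucket 4 empty → new chain.
Insert 905: h=2, bucket 2 nonempty → append to chain.
Insert 626: h=0, bucket 0 empty → new chain.
Insert 842: h=2, bucket 2 nonempty → append to chain.
Final buckets:
0: 626
1: —
2: 114 -> 170 -> 247 -> 905 -> 842
3: —
4: 421
5: —
6: —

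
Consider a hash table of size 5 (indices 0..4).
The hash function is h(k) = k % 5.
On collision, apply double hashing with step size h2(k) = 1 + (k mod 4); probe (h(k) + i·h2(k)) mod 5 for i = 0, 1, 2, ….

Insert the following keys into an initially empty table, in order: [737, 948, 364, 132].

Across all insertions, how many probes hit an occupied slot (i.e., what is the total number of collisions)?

737 hashes to 2; slot 2 is free → place at 2.
948 hashes to 3; slot 3 is free → place at 3.
364 hashes to 4; slot 4 is free → place at 4.
132 hashes to 2, h2=1; 2,3,4 taken → place at 0.
Table: [132, -, 737, 948, 364]

3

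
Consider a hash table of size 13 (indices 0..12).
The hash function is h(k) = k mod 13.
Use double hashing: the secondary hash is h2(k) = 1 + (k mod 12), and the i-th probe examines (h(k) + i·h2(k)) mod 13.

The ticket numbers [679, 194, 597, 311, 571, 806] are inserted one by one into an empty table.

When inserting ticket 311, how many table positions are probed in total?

2

679 hashes to 3; slot 3 is free => place at 3.
194 hashes to 12; slot 12 is free => place at 12.
597 hashes to 12, h2=10; 12 taken => place at 9.
311 hashes to 12, h2=12; 12 taken => place at 11.
571 hashes to 12, h2=8; 12 taken => place at 7.
806 hashes to 0; slot 0 is free => place at 0.
Table: [806, ∅, ∅, 679, ∅, ∅, ∅, 571, ∅, 597, ∅, 311, 194]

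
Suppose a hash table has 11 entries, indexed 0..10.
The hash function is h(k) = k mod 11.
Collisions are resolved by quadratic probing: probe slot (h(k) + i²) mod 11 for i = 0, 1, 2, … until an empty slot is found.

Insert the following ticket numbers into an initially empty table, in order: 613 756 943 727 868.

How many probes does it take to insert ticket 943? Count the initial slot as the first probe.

3

613: h=8 -> slot 8
756: h=8, probe 8,9 -> slot 9
943: h=8, probe 8,9,1 -> slot 1
727: h=1, probe 1,2 -> slot 2
868: h=10 -> slot 10
Table: [_, 943, 727, _, _, _, _, _, 613, 756, 868]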